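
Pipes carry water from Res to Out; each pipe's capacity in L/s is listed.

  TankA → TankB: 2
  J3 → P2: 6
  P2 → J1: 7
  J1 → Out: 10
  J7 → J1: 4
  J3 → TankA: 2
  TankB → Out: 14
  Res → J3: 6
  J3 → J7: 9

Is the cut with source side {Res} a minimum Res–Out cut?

Yes — it is a minimum cut (capacity 6).

Given cut capacity: 6 = 6.
Augment Res→J3→J7→J1→Out: bottleneck 4, flow now 4.
Augment Res→J3→TankA→TankB→Out: bottleneck 2, flow now 6.
No augmenting path remains; maximum flow = 6.
Cut capacity 6 equals the max flow, so it is a minimum cut.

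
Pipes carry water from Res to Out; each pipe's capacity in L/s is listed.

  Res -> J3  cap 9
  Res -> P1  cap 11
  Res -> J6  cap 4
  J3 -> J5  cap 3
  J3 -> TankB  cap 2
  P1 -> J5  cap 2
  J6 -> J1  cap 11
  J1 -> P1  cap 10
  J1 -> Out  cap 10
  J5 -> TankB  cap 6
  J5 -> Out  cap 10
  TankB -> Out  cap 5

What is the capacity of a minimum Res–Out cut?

11

Augment Res→J3→J5→Out: bottleneck 3, flow now 3.
Augment Res→J3→TankB→Out: bottleneck 2, flow now 5.
Augment Res→P1→J5→Out: bottleneck 2, flow now 7.
Augment Res→J6→J1→Out: bottleneck 4, flow now 11.
No augmenting path remains; maximum flow = 11.
By max-flow min-cut, the minimum cut capacity equals the max flow.
In the residual graph, reachable from Res: {Res, J3, P1}.
Min-cut edges: Res→J6 (4), J3→J5 (3), J3→TankB (2), P1→J5 (2); capacity 4 + 3 + 2 + 2 = 11.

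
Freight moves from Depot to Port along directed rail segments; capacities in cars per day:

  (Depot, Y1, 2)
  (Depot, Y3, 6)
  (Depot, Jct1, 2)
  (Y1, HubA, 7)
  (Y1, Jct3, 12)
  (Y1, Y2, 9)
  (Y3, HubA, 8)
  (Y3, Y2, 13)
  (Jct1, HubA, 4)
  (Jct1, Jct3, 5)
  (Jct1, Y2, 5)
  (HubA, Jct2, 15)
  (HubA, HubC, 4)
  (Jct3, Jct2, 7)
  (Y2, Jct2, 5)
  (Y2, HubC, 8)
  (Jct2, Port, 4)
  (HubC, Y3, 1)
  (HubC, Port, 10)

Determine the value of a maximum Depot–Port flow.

Augment Depot→Y1→HubA→Jct2→Port: bottleneck 2, flow now 2.
Augment Depot→Y3→HubA→Jct2→Port: bottleneck 2, flow now 4.
Augment Depot→Y3→HubA→HubC→Port: bottleneck 4, flow now 8.
Augment Depot→Jct1→Y2→HubC→Port: bottleneck 2, flow now 10.
No augmenting path remains; maximum flow = 10.
In the residual graph, reachable from Depot: {Depot}.
Min-cut edges: Depot→Y1 (2), Depot→Y3 (6), Depot→Jct1 (2); capacity 2 + 6 + 2 = 10.
This cut is saturated, so no flow can exceed 10.

10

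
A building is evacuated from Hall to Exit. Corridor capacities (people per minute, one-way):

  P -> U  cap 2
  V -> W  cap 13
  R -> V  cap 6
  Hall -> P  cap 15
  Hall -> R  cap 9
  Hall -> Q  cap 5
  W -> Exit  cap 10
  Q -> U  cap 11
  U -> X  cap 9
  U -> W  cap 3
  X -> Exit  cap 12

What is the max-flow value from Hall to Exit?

Augment Hall→P→U→W→Exit: bottleneck 2, flow now 2.
Augment Hall→Q→U→W→Exit: bottleneck 1, flow now 3.
Augment Hall→Q→U→X→Exit: bottleneck 4, flow now 7.
Augment Hall→R→V→W→Exit: bottleneck 6, flow now 13.
No augmenting path remains; maximum flow = 13.
In the residual graph, reachable from Hall: {Hall, P, R}.
Min-cut edges: Hall→Q (5), P→U (2), R→V (6); capacity 5 + 2 + 6 = 13.
This cut is saturated, so no flow can exceed 13.

13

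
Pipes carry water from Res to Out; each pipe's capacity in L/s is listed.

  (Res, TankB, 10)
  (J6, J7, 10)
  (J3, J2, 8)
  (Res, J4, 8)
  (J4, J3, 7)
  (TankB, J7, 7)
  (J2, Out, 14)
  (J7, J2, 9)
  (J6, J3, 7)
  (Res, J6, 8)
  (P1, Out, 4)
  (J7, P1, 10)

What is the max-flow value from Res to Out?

18

Augment Res→TankB→J7→J2→Out: bottleneck 7, flow now 7.
Augment Res→J6→J3→J2→Out: bottleneck 7, flow now 14.
Augment Res→J6→J7→P1→Out: bottleneck 1, flow now 15.
Augment Res→J4→J3→J6→J7→P1→Out: bottleneck 3, flow now 18. (uses reverse residual edge)
No augmenting path remains; maximum flow = 18.
In the residual graph, reachable from Res: {Res, TankB, J6, J4, J3, J7, J2, P1}.
Min-cut edges: J2→Out (14), P1→Out (4); capacity 14 + 4 = 18.
This cut is saturated, so no flow can exceed 18.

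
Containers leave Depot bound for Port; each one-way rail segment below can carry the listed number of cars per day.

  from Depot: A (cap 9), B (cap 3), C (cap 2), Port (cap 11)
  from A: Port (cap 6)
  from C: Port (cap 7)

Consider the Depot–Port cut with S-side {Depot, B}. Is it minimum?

Given cut capacity: 9 + 2 + 11 = 22.
Augment Depot→Port: bottleneck 11, flow now 11.
Augment Depot→A→Port: bottleneck 6, flow now 17.
Augment Depot→C→Port: bottleneck 2, flow now 19.
No augmenting path remains; maximum flow = 19.
In the residual graph, reachable from Depot: {Depot, A, B}.
Min-cut edges: Depot→C (2), Depot→Port (11), A→Port (6); capacity 2 + 11 + 6 = 19.
Cut capacity 22 exceeds the max flow 19, so it is not minimum.

No — its capacity is 22, but the minimum cut has capacity 19.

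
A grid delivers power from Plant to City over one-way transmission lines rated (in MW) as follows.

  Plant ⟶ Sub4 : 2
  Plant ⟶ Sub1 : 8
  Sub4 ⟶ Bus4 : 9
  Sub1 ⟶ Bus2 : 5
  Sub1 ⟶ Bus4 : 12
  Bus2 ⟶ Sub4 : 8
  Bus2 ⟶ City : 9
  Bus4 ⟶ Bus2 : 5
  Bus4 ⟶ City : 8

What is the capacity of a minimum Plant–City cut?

10

Augment Plant→Sub4→Bus4→City: bottleneck 2, flow now 2.
Augment Plant→Sub1→Bus2→City: bottleneck 5, flow now 7.
Augment Plant→Sub1→Bus4→City: bottleneck 3, flow now 10.
No augmenting path remains; maximum flow = 10.
By max-flow min-cut, the minimum cut capacity equals the max flow.
In the residual graph, reachable from Plant: {Plant}.
Min-cut edges: Plant→Sub4 (2), Plant→Sub1 (8); capacity 2 + 8 = 10.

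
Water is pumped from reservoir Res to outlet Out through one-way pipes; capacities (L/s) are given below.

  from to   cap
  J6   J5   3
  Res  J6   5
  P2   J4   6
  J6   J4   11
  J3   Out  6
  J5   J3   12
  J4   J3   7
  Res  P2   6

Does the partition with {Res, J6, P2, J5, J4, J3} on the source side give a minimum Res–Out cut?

Given cut capacity: 6 = 6.
Augment Res→J6→J5→J3→Out: bottleneck 3, flow now 3.
Augment Res→J6→J4→J3→Out: bottleneck 2, flow now 5.
Augment Res→P2→J4→J3→Out: bottleneck 1, flow now 6.
No augmenting path remains; maximum flow = 6.
Cut capacity 6 equals the max flow, so it is a minimum cut.

Yes — it is a minimum cut (capacity 6).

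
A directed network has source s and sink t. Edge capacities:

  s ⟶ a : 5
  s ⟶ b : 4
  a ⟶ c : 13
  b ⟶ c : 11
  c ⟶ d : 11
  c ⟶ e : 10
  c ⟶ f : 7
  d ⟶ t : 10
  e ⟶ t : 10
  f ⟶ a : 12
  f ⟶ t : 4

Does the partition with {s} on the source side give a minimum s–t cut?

Yes — it is a minimum cut (capacity 9).

Given cut capacity: 5 + 4 = 9.
Augment s→a→c→d→t: bottleneck 5, flow now 5.
Augment s→b→c→d→t: bottleneck 4, flow now 9.
No augmenting path remains; maximum flow = 9.
Cut capacity 9 equals the max flow, so it is a minimum cut.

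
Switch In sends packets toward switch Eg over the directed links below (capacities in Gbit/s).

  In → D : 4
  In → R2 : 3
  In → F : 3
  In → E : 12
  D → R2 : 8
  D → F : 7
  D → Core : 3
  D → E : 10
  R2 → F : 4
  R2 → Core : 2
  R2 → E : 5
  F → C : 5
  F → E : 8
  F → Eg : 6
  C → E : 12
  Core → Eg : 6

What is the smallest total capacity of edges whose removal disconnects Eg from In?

10

Augment In→F→Eg: bottleneck 3, flow now 3.
Augment In→D→F→Eg: bottleneck 3, flow now 6.
Augment In→D→Core→Eg: bottleneck 1, flow now 7.
Augment In→R2→Core→Eg: bottleneck 2, flow now 9.
Augment In→R2→F→D→Core→Eg: bottleneck 1, flow now 10. (uses reverse residual edge)
No augmenting path remains; maximum flow = 10.
By max-flow min-cut, the minimum cut capacity equals the max flow.
In the residual graph, reachable from In: {In, E}.
Min-cut edges: In→D (4), In→R2 (3), In→F (3); capacity 4 + 3 + 3 = 10.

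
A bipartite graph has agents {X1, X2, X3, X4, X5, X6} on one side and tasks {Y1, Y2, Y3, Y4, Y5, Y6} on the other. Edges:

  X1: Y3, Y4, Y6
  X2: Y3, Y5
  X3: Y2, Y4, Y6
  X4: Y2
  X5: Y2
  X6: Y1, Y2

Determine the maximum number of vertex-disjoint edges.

Unit-capacity flow: source→left, listed edges, right→sink; max matching = max flow.
Augmenting path X1→Y3 (+1); matched 1.
Augmenting path X2→Y5 (+1); matched 2.
Augmenting path X3→Y2 (+1); matched 3.
Augmenting path X6→Y1 (+1); matched 4.
Augmenting path X4→Y2→X3→Y4 (+1); matched 5.
No augmenting path remains; maximum matching = 5.
König certificate: {X1, X2, X3, X6, Y2} is a vertex cover of size 5 (every listed pair touches it), so no matching can be larger.

5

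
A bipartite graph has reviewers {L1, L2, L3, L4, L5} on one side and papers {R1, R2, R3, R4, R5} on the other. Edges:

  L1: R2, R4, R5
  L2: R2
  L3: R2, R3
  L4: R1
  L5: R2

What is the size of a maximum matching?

4

Unit-capacity flow: source→left, listed edges, right→sink; max matching = max flow.
Augmenting path L1→R2 (+1); matched 1.
Augmenting path L3→R3 (+1); matched 2.
Augmenting path L4→R1 (+1); matched 3.
Augmenting path L2→R2→L1→R4 (+1); matched 4.
No augmenting path remains; maximum matching = 4.
König certificate: {L1, L3, L4, R2} is a vertex cover of size 4 (every listed pair touches it), so no matching can be larger.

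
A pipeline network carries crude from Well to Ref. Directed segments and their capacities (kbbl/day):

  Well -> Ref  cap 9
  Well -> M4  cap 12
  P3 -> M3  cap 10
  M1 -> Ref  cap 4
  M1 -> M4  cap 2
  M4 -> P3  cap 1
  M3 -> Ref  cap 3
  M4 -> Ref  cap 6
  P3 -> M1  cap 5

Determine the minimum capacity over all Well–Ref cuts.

16

Augment Well→Ref: bottleneck 9, flow now 9.
Augment Well→M4→Ref: bottleneck 6, flow now 15.
Augment Well→M4→P3→M1→Ref: bottleneck 1, flow now 16.
No augmenting path remains; maximum flow = 16.
By max-flow min-cut, the minimum cut capacity equals the max flow.
In the residual graph, reachable from Well: {Well, M4}.
Min-cut edges: Well→Ref (9), M4→P3 (1), M4→Ref (6); capacity 9 + 1 + 6 = 16.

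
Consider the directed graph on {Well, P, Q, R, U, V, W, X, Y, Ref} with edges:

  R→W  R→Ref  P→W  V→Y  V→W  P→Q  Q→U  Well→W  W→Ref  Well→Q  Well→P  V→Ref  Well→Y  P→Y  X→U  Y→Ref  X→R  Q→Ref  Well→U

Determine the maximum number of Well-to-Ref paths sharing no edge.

Assign every edge capacity 1; by Menger, the answer equals the max flow.
Path Well→Q→Ref (+1); total 1.
Path Well→W→Ref (+1); total 2.
Path Well→Y→Ref (+1); total 3.
No residual Well→Ref path; max flow = 3.
Certifying cut of size 3: {Q→Ref, W→Ref, Y→Ref}.

3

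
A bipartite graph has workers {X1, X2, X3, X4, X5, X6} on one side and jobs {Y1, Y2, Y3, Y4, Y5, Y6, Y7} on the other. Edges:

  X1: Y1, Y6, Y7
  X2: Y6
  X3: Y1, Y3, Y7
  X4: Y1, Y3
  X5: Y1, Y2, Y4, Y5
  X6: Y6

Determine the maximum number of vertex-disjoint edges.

5

Unit-capacity flow: source→left, listed edges, right→sink; max matching = max flow.
Augmenting path X1→Y1 (+1); matched 1.
Augmenting path X2→Y6 (+1); matched 2.
Augmenting path X3→Y3 (+1); matched 3.
Augmenting path X5→Y2 (+1); matched 4.
Augmenting path X4→Y1→X1→Y7 (+1); matched 5.
No augmenting path remains; maximum matching = 5.
König certificate: {X1, X3, X4, X5, Y6} is a vertex cover of size 5 (every listed pair touches it), so no matching can be larger.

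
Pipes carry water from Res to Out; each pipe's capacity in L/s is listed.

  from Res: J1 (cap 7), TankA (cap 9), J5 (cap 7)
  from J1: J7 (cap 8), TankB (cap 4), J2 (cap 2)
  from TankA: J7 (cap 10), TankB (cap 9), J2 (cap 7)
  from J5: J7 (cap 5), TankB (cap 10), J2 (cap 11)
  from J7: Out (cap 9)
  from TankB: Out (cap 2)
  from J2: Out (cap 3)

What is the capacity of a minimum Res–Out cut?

14

Augment Res→J1→J7→Out: bottleneck 7, flow now 7.
Augment Res→TankA→J7→Out: bottleneck 2, flow now 9.
Augment Res→TankA→TankB→Out: bottleneck 2, flow now 11.
Augment Res→TankA→J2→Out: bottleneck 3, flow now 14.
No augmenting path remains; maximum flow = 14.
By max-flow min-cut, the minimum cut capacity equals the max flow.
In the residual graph, reachable from Res: {Res, J1, TankA, J5, J7, TankB, J2}.
Min-cut edges: J7→Out (9), TankB→Out (2), J2→Out (3); capacity 9 + 2 + 3 = 14.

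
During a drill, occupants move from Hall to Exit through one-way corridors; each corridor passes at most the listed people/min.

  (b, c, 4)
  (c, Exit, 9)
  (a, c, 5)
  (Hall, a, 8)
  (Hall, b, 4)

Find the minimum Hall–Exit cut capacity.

Augment Hall→a→c→Exit: bottleneck 5, flow now 5.
Augment Hall→b→c→Exit: bottleneck 4, flow now 9.
No augmenting path remains; maximum flow = 9.
By max-flow min-cut, the minimum cut capacity equals the max flow.
In the residual graph, reachable from Hall: {Hall, a}.
Min-cut edges: Hall→b (4), a→c (5); capacity 4 + 5 = 9.

9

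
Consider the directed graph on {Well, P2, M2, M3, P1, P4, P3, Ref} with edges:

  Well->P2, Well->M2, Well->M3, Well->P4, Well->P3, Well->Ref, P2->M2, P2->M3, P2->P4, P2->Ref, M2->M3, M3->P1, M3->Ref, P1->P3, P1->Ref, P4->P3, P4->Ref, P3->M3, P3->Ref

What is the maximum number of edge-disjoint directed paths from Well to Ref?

Assign every edge capacity 1; by Menger, the answer equals the max flow.
Path Well→Ref (+1); total 1.
Path Well→P2→Ref (+1); total 2.
Path Well→M3→Ref (+1); total 3.
Path Well→P4→Ref (+1); total 4.
Path Well→P3→Ref (+1); total 5.
Path Well→M2→M3→P1→Ref (+1); total 6.
No residual Well→Ref path; max flow = 6.
Certifying cut of size 6: {Well→M2, Well→M3, Well→P2, Well→P3, Well→P4, Well→Ref}.

6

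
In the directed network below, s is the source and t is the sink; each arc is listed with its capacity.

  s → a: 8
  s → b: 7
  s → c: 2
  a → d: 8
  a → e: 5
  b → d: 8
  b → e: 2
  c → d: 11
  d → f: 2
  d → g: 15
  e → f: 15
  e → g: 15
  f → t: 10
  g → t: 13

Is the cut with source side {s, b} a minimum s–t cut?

No — its capacity is 20, but the minimum cut has capacity 17.

Given cut capacity: 8 + 2 + 8 + 2 = 20.
Augment s→a→d→f→t: bottleneck 2, flow now 2.
Augment s→a→d→g→t: bottleneck 6, flow now 8.
Augment s→b→d→g→t: bottleneck 7, flow now 15.
Augment s→c→d→a→e→f→t: bottleneck 2, flow now 17. (uses reverse residual edge)
No augmenting path remains; maximum flow = 17.
In the residual graph, reachable from s: {s}.
Min-cut edges: s→a (8), s→b (7), s→c (2); capacity 8 + 7 + 2 = 17.
Cut capacity 20 exceeds the max flow 17, so it is not minimum.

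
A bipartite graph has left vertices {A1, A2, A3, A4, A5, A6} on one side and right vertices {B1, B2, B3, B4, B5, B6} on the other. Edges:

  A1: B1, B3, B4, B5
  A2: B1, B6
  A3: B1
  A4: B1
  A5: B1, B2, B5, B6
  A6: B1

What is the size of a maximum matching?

Unit-capacity flow: source→left, listed edges, right→sink; max matching = max flow.
Augmenting path A1→B1 (+1); matched 1.
Augmenting path A2→B6 (+1); matched 2.
Augmenting path A5→B2 (+1); matched 3.
Augmenting path A3→B1→A1→B3 (+1); matched 4.
No augmenting path remains; maximum matching = 4.
König certificate: {A1, A2, A5, B1} is a vertex cover of size 4 (every listed pair touches it), so no matching can be larger.

4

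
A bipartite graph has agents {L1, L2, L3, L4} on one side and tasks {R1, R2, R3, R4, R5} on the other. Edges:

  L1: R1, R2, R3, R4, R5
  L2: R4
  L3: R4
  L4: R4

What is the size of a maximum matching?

Unit-capacity flow: source→left, listed edges, right→sink; max matching = max flow.
Augmenting path L1→R1 (+1); matched 1.
Augmenting path L2→R4 (+1); matched 2.
No augmenting path remains; maximum matching = 2.
König certificate: {L1, R4} is a vertex cover of size 2 (every listed pair touches it), so no matching can be larger.

2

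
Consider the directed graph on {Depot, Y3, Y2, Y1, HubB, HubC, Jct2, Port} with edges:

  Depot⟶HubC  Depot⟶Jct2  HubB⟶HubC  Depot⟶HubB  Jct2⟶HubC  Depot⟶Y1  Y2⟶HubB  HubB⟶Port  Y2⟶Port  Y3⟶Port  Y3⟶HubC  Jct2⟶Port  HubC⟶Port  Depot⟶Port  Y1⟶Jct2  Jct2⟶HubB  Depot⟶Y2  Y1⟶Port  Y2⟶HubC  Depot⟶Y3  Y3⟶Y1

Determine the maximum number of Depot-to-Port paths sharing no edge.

Assign every edge capacity 1; by Menger, the answer equals the max flow.
Path Depot→Port (+1); total 1.
Path Depot→Y3→Port (+1); total 2.
Path Depot→Y2→Port (+1); total 3.
Path Depot→Y1→Port (+1); total 4.
Path Depot→HubB→Port (+1); total 5.
Path Depot→HubC→Port (+1); total 6.
Path Depot→Jct2→Port (+1); total 7.
No residual Depot→Port path; max flow = 7.
Certifying cut of size 7: {Depot→HubB, Depot→HubC, Depot→Jct2, Depot→Port, Depot→Y1, Depot→Y2, Depot→Y3}.

7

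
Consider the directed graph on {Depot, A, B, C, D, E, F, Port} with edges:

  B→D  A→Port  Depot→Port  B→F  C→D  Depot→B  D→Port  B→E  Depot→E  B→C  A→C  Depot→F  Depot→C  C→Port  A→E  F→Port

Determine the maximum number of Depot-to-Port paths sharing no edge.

Assign every edge capacity 1; by Menger, the answer equals the max flow.
Path Depot→Port (+1); total 1.
Path Depot→C→Port (+1); total 2.
Path Depot→F→Port (+1); total 3.
Path Depot→B→D→Port (+1); total 4.
No residual Depot→Port path; max flow = 4.
Certifying cut of size 4: {Depot→B, Depot→C, Depot→F, Depot→Port}.

4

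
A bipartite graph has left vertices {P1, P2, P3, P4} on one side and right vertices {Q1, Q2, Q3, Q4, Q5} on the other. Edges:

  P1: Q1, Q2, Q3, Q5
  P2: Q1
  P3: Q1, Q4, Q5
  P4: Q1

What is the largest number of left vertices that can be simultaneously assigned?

Unit-capacity flow: source→left, listed edges, right→sink; max matching = max flow.
Augmenting path P1→Q1 (+1); matched 1.
Augmenting path P3→Q4 (+1); matched 2.
Augmenting path P2→Q1→P1→Q2 (+1); matched 3.
No augmenting path remains; maximum matching = 3.
König certificate: {P1, P3, Q1} is a vertex cover of size 3 (every listed pair touches it), so no matching can be larger.

3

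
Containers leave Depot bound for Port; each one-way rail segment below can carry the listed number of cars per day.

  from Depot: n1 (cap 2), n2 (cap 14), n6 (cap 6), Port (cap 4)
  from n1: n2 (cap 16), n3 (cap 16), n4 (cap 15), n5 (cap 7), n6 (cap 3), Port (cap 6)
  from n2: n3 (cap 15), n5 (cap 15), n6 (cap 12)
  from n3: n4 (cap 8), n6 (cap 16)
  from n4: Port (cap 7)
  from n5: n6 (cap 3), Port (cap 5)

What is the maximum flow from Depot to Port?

Augment Depot→Port: bottleneck 4, flow now 4.
Augment Depot→n1→Port: bottleneck 2, flow now 6.
Augment Depot→n2→n5→Port: bottleneck 5, flow now 11.
Augment Depot→n2→n3→n4→Port: bottleneck 7, flow now 18.
No augmenting path remains; maximum flow = 18.
In the residual graph, reachable from Depot: {Depot, n2, n3, n4, n5, n6}.
Min-cut edges: Depot→n1 (2), Depot→Port (4), n4→Port (7), n5→Port (5); capacity 2 + 4 + 7 + 5 = 18.
This cut is saturated, so no flow can exceed 18.

18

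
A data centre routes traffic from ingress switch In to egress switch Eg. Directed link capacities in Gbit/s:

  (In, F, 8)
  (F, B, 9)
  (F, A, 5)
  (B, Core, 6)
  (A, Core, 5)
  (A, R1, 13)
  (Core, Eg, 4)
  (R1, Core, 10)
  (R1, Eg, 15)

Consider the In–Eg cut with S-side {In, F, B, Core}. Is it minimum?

No — its capacity is 9, but the minimum cut has capacity 8.

Given cut capacity: 5 + 4 = 9.
Augment In→F→B→Core→Eg: bottleneck 4, flow now 4.
Augment In→F→A→R1→Eg: bottleneck 4, flow now 8.
No augmenting path remains; maximum flow = 8.
In the residual graph, reachable from In: {In}.
Min-cut edges: In→F (8); capacity 8 = 8.
Cut capacity 9 exceeds the max flow 8, so it is not minimum.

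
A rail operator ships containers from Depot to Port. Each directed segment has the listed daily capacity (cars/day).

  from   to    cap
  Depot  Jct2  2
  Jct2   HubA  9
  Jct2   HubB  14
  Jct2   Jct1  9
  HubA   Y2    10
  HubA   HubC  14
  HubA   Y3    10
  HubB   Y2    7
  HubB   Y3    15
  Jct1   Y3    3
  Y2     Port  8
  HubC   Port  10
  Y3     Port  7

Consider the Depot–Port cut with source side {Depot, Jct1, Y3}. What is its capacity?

Edges leaving {Depot, Jct1, Y3}: Depot→Jct2 (2), Y3→Port (7).
Cut capacity = 2 + 7 = 9.

9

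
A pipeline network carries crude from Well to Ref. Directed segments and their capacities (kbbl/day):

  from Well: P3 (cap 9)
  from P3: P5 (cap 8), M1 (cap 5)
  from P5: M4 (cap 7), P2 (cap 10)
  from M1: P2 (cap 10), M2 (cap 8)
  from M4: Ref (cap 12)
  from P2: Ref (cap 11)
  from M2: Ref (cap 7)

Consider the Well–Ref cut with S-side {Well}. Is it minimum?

Given cut capacity: 9 = 9.
Augment Well→P3→P5→M4→Ref: bottleneck 7, flow now 7.
Augment Well→P3→P5→P2→Ref: bottleneck 1, flow now 8.
Augment Well→P3→M1→P2→Ref: bottleneck 1, flow now 9.
No augmenting path remains; maximum flow = 9.
Cut capacity 9 equals the max flow, so it is a minimum cut.

Yes — it is a minimum cut (capacity 9).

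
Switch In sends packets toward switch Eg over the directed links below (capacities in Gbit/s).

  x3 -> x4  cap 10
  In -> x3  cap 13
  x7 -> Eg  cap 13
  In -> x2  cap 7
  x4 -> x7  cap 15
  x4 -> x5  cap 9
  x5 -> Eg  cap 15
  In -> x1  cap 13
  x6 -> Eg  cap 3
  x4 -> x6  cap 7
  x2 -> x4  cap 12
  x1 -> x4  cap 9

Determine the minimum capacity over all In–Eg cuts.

25

Augment In→x1→x4→x5→Eg: bottleneck 9, flow now 9.
Augment In→x2→x4→x6→Eg: bottleneck 3, flow now 12.
Augment In→x2→x4→x7→Eg: bottleneck 4, flow now 16.
Augment In→x3→x4→x7→Eg: bottleneck 9, flow now 25.
No augmenting path remains; maximum flow = 25.
By max-flow min-cut, the minimum cut capacity equals the max flow.
In the residual graph, reachable from In: {In, x1, x2, x3, x4, x6, x7}.
Min-cut edges: x4→x5 (9), x6→Eg (3), x7→Eg (13); capacity 9 + 3 + 13 = 25.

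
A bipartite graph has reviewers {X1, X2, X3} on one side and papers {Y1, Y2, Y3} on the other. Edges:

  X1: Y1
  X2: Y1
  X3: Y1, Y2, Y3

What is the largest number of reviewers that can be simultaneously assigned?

2

Unit-capacity flow: source→left, listed edges, right→sink; max matching = max flow.
Augmenting path X1→Y1 (+1); matched 1.
Augmenting path X3→Y2 (+1); matched 2.
No augmenting path remains; maximum matching = 2.
König certificate: {X3, Y1} is a vertex cover of size 2 (every listed pair touches it), so no matching can be larger.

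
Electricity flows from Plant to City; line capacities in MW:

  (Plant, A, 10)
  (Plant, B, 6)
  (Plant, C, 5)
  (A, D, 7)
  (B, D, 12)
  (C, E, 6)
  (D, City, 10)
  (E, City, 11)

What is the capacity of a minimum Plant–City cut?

15

Augment Plant→A→D→City: bottleneck 7, flow now 7.
Augment Plant→B→D→City: bottleneck 3, flow now 10.
Augment Plant→C→E→City: bottleneck 5, flow now 15.
No augmenting path remains; maximum flow = 15.
By max-flow min-cut, the minimum cut capacity equals the max flow.
In the residual graph, reachable from Plant: {Plant, A, B, D}.
Min-cut edges: Plant→C (5), D→City (10); capacity 5 + 10 = 15.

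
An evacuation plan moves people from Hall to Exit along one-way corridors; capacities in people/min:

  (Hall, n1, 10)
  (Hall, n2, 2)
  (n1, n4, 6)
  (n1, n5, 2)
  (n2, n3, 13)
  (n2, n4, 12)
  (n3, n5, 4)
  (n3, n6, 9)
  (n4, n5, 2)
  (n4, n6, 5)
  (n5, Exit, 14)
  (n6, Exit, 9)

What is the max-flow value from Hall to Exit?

Augment Hall→n1→n5→Exit: bottleneck 2, flow now 2.
Augment Hall→n1→n4→n5→Exit: bottleneck 2, flow now 4.
Augment Hall→n1→n4→n6→Exit: bottleneck 4, flow now 8.
Augment Hall→n2→n3→n5→Exit: bottleneck 2, flow now 10.
No augmenting path remains; maximum flow = 10.
In the residual graph, reachable from Hall: {Hall, n1}.
Min-cut edges: Hall→n2 (2), n1→n4 (6), n1→n5 (2); capacity 2 + 6 + 2 = 10.
This cut is saturated, so no flow can exceed 10.

10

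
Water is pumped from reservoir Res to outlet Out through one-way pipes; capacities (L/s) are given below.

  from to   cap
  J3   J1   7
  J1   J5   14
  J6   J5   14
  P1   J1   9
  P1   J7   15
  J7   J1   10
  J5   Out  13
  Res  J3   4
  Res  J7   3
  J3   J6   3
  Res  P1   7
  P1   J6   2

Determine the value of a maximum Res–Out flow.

13

Augment Res→J7→J1→J5→Out: bottleneck 3, flow now 3.
Augment Res→P1→J6→J5→Out: bottleneck 2, flow now 5.
Augment Res→P1→J1→J5→Out: bottleneck 5, flow now 10.
Augment Res→J3→J6→J5→Out: bottleneck 3, flow now 13.
No augmenting path remains; maximum flow = 13.
In the residual graph, reachable from Res: {Res, J7, P1, J3, J6, J1, J5}.
Min-cut edges: J5→Out (13); capacity 13 = 13.
This cut is saturated, so no flow can exceed 13.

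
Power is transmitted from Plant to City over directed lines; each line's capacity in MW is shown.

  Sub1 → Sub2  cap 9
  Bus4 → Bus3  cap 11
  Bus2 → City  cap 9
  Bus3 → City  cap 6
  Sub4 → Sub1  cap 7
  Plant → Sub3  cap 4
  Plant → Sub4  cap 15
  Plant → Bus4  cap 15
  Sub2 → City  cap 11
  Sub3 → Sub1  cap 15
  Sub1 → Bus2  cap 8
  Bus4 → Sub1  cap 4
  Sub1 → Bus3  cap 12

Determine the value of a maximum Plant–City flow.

Augment Plant→Bus4→Bus3→City: bottleneck 6, flow now 6.
Augment Plant→Bus4→Sub1→Bus2→City: bottleneck 4, flow now 10.
Augment Plant→Sub3→Sub1→Bus2→City: bottleneck 4, flow now 14.
Augment Plant→Sub4→Sub1→Sub2→City: bottleneck 7, flow now 21.
No augmenting path remains; maximum flow = 21.
In the residual graph, reachable from Plant: {Plant, Bus4, Sub4, Bus3}.
Min-cut edges: Plant→Sub3 (4), Bus4→Sub1 (4), Sub4→Sub1 (7), Bus3→City (6); capacity 4 + 4 + 7 + 6 = 21.
This cut is saturated, so no flow can exceed 21.

21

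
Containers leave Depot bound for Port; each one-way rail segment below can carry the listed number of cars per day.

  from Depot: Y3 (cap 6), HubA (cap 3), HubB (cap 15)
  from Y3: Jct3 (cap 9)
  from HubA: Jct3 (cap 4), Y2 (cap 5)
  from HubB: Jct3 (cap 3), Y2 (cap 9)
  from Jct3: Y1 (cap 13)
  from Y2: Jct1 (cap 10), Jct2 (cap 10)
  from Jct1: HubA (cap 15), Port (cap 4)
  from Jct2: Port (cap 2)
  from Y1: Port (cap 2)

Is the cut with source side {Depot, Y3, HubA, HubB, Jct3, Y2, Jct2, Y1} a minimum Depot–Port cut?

No — its capacity is 14, but the minimum cut has capacity 8.

Given cut capacity: 10 + 2 + 2 = 14.
Augment Depot→Y3→Jct3→Y1→Port: bottleneck 2, flow now 2.
Augment Depot→HubA→Y2→Jct1→Port: bottleneck 3, flow now 5.
Augment Depot→HubB→Y2→Jct1→Port: bottleneck 1, flow now 6.
Augment Depot→HubB→Y2→Jct2→Port: bottleneck 2, flow now 8.
No augmenting path remains; maximum flow = 8.
In the residual graph, reachable from Depot: {Depot, Y3, HubA, HubB, Jct3, Y2, Jct1, Jct2, Y1}.
Min-cut edges: Jct1→Port (4), Jct2→Port (2), Y1→Port (2); capacity 4 + 2 + 2 = 8.
Cut capacity 14 exceeds the max flow 8, so it is not minimum.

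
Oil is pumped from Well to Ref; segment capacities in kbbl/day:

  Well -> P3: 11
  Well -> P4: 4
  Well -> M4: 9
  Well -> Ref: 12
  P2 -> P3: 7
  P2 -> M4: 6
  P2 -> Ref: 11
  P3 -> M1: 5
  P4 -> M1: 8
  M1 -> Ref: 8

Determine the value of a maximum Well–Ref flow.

Augment Well→Ref: bottleneck 12, flow now 12.
Augment Well→P3→M1→Ref: bottleneck 5, flow now 17.
Augment Well→P4→M1→Ref: bottleneck 3, flow now 20.
No augmenting path remains; maximum flow = 20.
In the residual graph, reachable from Well: {Well, P3, P4, M1, M4}.
Min-cut edges: Well→Ref (12), M1→Ref (8); capacity 12 + 8 = 20.
This cut is saturated, so no flow can exceed 20.

20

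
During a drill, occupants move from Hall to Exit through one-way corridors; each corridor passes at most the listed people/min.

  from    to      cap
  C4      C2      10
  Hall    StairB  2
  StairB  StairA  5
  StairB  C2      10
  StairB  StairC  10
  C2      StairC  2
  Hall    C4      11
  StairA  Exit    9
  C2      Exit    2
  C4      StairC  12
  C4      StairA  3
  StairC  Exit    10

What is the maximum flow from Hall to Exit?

13

Augment Hall→StairB→C2→Exit: bottleneck 2, flow now 2.
Augment Hall→C4→StairC→Exit: bottleneck 10, flow now 12.
Augment Hall→C4→StairA→Exit: bottleneck 1, flow now 13.
No augmenting path remains; maximum flow = 13.
In the residual graph, reachable from Hall: {Hall}.
Min-cut edges: Hall→StairB (2), Hall→C4 (11); capacity 2 + 11 = 13.
This cut is saturated, so no flow can exceed 13.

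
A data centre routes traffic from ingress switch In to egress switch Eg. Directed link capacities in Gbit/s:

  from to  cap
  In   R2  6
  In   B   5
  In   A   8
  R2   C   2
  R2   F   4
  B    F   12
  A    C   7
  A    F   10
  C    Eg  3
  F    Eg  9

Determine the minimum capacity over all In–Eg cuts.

12

Augment In→R2→C→Eg: bottleneck 2, flow now 2.
Augment In→R2→F→Eg: bottleneck 4, flow now 6.
Augment In→B→F→Eg: bottleneck 5, flow now 11.
Augment In→A→C→Eg: bottleneck 1, flow now 12.
No augmenting path remains; maximum flow = 12.
By max-flow min-cut, the minimum cut capacity equals the max flow.
In the residual graph, reachable from In: {In, R2, B, A, C, F}.
Min-cut edges: C→Eg (3), F→Eg (9); capacity 3 + 9 = 12.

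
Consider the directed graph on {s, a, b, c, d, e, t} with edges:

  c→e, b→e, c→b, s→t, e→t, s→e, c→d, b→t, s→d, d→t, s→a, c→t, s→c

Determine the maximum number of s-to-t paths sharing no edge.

Assign every edge capacity 1; by Menger, the answer equals the max flow.
Path s→t (+1); total 1.
Path s→c→t (+1); total 2.
Path s→d→t (+1); total 3.
Path s→e→t (+1); total 4.
No residual s→t path; max flow = 4.
Certifying cut of size 4: {s→c, s→d, s→e, s→t}.

4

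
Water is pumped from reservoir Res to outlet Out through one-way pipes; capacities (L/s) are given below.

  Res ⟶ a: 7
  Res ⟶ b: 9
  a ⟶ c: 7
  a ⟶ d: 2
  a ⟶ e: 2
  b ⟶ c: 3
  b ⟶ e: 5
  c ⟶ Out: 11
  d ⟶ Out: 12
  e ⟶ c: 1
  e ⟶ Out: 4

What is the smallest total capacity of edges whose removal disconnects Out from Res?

15

Augment Res→a→c→Out: bottleneck 7, flow now 7.
Augment Res→b→c→Out: bottleneck 3, flow now 10.
Augment Res→b→e→Out: bottleneck 4, flow now 14.
Augment Res→b→e→c→Out: bottleneck 1, flow now 15.
No augmenting path remains; maximum flow = 15.
By max-flow min-cut, the minimum cut capacity equals the max flow.
In the residual graph, reachable from Res: {Res, b}.
Min-cut edges: Res→a (7), b→c (3), b→e (5); capacity 7 + 3 + 5 = 15.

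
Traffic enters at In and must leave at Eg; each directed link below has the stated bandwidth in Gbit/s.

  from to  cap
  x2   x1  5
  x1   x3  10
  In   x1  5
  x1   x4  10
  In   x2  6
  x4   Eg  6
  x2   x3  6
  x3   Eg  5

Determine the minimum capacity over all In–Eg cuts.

11

Augment In→x1→x3→Eg: bottleneck 5, flow now 5.
Augment In→x2→x1→x4→Eg: bottleneck 5, flow now 10.
Augment In→x2→x3→x1→x4→Eg: bottleneck 1, flow now 11. (uses reverse residual edge)
No augmenting path remains; maximum flow = 11.
By max-flow min-cut, the minimum cut capacity equals the max flow.
In the residual graph, reachable from In: {In}.
Min-cut edges: In→x1 (5), In→x2 (6); capacity 5 + 6 = 11.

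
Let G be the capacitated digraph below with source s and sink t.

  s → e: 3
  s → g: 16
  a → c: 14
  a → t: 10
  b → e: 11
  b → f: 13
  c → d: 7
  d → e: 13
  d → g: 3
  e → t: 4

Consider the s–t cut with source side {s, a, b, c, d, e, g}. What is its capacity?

27

Edges leaving {s, a, b, c, d, e, g}: a→t (10), b→f (13), e→t (4).
Cut capacity = 10 + 13 + 4 = 27.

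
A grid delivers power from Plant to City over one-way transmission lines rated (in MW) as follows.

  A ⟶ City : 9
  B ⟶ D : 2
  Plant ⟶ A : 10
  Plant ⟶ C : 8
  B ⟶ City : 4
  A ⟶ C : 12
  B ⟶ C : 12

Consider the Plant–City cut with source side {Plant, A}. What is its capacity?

29

Edges leaving {Plant, A}: Plant→C (8), A→C (12), A→City (9).
Cut capacity = 8 + 12 + 9 = 29.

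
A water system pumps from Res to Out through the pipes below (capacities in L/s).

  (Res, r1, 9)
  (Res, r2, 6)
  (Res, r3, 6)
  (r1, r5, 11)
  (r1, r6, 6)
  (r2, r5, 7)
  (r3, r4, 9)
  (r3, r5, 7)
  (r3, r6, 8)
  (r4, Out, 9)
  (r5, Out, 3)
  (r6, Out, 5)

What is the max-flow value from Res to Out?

Augment Res→r1→r5→Out: bottleneck 3, flow now 3.
Augment Res→r1→r6→Out: bottleneck 5, flow now 8.
Augment Res→r3→r4→Out: bottleneck 6, flow now 14.
No augmenting path remains; maximum flow = 14.
In the residual graph, reachable from Res: {Res, r1, r2, r5, r6}.
Min-cut edges: Res→r3 (6), r5→Out (3), r6→Out (5); capacity 6 + 3 + 5 = 14.
This cut is saturated, so no flow can exceed 14.

14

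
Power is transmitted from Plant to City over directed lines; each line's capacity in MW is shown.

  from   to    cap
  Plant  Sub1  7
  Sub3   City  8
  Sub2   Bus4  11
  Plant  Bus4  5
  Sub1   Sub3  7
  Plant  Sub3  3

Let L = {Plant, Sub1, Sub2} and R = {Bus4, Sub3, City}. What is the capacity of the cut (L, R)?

Edges leaving {Plant, Sub1, Sub2}: Plant→Bus4 (5), Plant→Sub3 (3), Sub1→Sub3 (7), Sub2→Bus4 (11).
Cut capacity = 5 + 3 + 7 + 11 = 26.

26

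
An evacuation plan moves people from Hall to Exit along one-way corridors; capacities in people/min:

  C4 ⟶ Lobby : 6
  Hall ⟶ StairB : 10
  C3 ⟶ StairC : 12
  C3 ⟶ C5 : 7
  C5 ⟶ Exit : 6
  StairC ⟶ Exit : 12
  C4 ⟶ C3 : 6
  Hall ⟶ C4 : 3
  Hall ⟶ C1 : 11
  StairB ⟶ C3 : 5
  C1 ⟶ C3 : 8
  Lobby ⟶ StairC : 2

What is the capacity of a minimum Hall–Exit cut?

Augment Hall→C4→Lobby→StairC→Exit: bottleneck 2, flow now 2.
Augment Hall→C4→C3→StairC→Exit: bottleneck 1, flow now 3.
Augment Hall→StairB→C3→StairC→Exit: bottleneck 5, flow now 8.
Augment Hall→C1→C3→StairC→Exit: bottleneck 4, flow now 12.
Augment Hall→C1→C3→C5→Exit: bottleneck 4, flow now 16.
No augmenting path remains; maximum flow = 16.
By max-flow min-cut, the minimum cut capacity equals the max flow.
In the residual graph, reachable from Hall: {Hall, StairB, C1}.
Min-cut edges: Hall→C4 (3), StairB→C3 (5), C1→C3 (8); capacity 3 + 5 + 8 = 16.

16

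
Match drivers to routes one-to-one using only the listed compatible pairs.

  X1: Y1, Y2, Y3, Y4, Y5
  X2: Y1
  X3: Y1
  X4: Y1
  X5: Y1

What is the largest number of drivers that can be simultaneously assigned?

Unit-capacity flow: source→left, listed edges, right→sink; max matching = max flow.
Augmenting path X1→Y1 (+1); matched 1.
Augmenting path X2→Y1→X1→Y2 (+1); matched 2.
No augmenting path remains; maximum matching = 2.
König certificate: {X1, Y1} is a vertex cover of size 2 (every listed pair touches it), so no matching can be larger.

2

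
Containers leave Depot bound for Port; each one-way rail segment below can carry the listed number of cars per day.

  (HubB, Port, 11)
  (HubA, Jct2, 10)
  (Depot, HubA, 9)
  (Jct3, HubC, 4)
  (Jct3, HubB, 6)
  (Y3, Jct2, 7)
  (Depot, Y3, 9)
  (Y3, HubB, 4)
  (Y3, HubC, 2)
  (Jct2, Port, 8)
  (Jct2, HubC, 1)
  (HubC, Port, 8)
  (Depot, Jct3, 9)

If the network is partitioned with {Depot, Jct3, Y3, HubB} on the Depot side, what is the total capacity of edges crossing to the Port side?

Edges leaving {Depot, Jct3, Y3, HubB}: Depot→HubA (9), Jct3→HubC (4), Y3→HubC (2), Y3→Jct2 (7), HubB→Port (11).
Cut capacity = 9 + 4 + 2 + 7 + 11 = 33.

33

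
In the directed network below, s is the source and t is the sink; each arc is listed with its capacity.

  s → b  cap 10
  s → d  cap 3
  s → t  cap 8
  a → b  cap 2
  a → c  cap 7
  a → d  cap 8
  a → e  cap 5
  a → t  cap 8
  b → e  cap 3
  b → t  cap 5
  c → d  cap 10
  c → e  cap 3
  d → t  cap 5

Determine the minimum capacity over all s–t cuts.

Augment s→t: bottleneck 8, flow now 8.
Augment s→b→t: bottleneck 5, flow now 13.
Augment s→d→t: bottleneck 3, flow now 16.
No augmenting path remains; maximum flow = 16.
By max-flow min-cut, the minimum cut capacity equals the max flow.
In the residual graph, reachable from s: {s, b, e}.
Min-cut edges: s→d (3), s→t (8), b→t (5); capacity 3 + 8 + 5 = 16.

16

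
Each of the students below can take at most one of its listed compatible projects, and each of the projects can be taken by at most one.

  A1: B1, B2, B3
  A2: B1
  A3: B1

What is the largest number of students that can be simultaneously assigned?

Unit-capacity flow: source→left, listed edges, right→sink; max matching = max flow.
Augmenting path A1→B1 (+1); matched 1.
Augmenting path A2→B1→A1→B2 (+1); matched 2.
No augmenting path remains; maximum matching = 2.
König certificate: {A1, B1} is a vertex cover of size 2 (every listed pair touches it), so no matching can be larger.

2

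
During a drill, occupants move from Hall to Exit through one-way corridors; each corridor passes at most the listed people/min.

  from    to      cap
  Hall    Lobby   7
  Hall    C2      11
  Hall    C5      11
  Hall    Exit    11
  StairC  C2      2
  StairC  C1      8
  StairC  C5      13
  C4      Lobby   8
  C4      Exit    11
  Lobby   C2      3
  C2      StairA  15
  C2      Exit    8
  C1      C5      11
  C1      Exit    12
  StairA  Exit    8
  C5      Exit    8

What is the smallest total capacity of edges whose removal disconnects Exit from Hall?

Augment Hall→Exit: bottleneck 11, flow now 11.
Augment Hall→C2→Exit: bottleneck 8, flow now 19.
Augment Hall→C5→Exit: bottleneck 8, flow now 27.
Augment Hall→C2→StairA→Exit: bottleneck 3, flow now 30.
Augment Hall→Lobby→C2→StairA→Exit: bottleneck 3, flow now 33.
No augmenting path remains; maximum flow = 33.
By max-flow min-cut, the minimum cut capacity equals the max flow.
In the residual graph, reachable from Hall: {Hall, Lobby, C5}.
Min-cut edges: Hall→C2 (11), Hall→Exit (11), Lobby→C2 (3), C5→Exit (8); capacity 11 + 11 + 3 + 8 = 33.

33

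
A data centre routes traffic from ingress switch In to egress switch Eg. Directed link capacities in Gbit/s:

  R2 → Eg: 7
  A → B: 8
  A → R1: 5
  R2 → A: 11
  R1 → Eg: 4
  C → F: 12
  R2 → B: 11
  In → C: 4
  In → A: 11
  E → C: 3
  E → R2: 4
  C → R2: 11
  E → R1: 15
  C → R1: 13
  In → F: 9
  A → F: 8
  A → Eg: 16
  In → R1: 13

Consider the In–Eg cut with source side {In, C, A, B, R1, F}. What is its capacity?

Edges leaving {In, C, A, B, R1, F}: C→R2 (11), A→Eg (16), R1→Eg (4).
Cut capacity = 11 + 16 + 4 = 31.

31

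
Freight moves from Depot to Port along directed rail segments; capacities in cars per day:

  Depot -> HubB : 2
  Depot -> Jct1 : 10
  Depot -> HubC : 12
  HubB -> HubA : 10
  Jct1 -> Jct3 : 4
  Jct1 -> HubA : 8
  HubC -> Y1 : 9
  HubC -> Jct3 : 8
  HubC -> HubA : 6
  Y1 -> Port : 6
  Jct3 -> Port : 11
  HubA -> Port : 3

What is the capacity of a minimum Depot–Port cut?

Augment Depot→HubB→HubA→Port: bottleneck 2, flow now 2.
Augment Depot→Jct1→Jct3→Port: bottleneck 4, flow now 6.
Augment Depot→Jct1→HubA→Port: bottleneck 1, flow now 7.
Augment Depot→HubC→Y1→Port: bottleneck 6, flow now 13.
Augment Depot→HubC→Jct3→Port: bottleneck 6, flow now 19.
No augmenting path remains; maximum flow = 19.
By max-flow min-cut, the minimum cut capacity equals the max flow.
In the residual graph, reachable from Depot: {Depot, HubB, Jct1, HubA}.
Min-cut edges: Depot→HubC (12), Jct1→Jct3 (4), HubA→Port (3); capacity 12 + 4 + 3 = 19.

19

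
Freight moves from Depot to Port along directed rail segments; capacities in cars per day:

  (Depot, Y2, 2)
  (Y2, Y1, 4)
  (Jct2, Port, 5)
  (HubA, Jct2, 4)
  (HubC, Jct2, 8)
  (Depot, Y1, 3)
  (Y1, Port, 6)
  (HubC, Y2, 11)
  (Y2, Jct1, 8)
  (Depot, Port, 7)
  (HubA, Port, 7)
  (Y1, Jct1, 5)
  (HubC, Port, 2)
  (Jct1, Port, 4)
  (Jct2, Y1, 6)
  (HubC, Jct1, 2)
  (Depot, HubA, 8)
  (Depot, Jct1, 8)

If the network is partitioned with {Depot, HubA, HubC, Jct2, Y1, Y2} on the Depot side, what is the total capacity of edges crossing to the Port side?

Edges leaving {Depot, HubA, HubC, Jct2, Y1, Y2}: Depot→Jct1 (8), Depot→Port (7), HubA→Port (7), HubC→Jct1 (2), HubC→Port (2), Jct2→Port (5), Y1→Jct1 (5), Y1→Port (6), Y2→Jct1 (8).
Cut capacity = 8 + 7 + 7 + 2 + 2 + 5 + 5 + 6 + 8 = 50.

50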